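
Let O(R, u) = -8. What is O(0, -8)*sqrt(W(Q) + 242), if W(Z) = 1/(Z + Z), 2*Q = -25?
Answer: -8*sqrt(6049)/5 ≈ -124.44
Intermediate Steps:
Q = -25/2 (Q = (1/2)*(-25) = -25/2 ≈ -12.500)
W(Z) = 1/(2*Z)
O(0, -8)*sqrt(W(Q) + 242) = -8*sqrt(1/(2*(-25/2)) + 242) = -8*sqrt((1/2)*(-2/25) + 242) = -8*sqrt(-1/25 + 242) = -8*sqrt(6049)/5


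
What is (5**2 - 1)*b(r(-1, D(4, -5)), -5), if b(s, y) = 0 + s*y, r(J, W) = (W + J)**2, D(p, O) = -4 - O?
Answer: 0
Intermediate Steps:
r(J, W) = (J + W)**2
b(s, y) = s*y
(5**2 - 1)*b(r(-1, D(4, -5)), -5) = (5**2 - 1)*((-1 + (-4 - 1*(-5)))**2*(-5)) = (25 - 1)*((-1 + (-4 + 5))**2*(-5)) = 24*((-1 + 1)**2*(-5)) = 24*(0**2*(-5)) = 24*(0*(-5)) = 24*0 = 0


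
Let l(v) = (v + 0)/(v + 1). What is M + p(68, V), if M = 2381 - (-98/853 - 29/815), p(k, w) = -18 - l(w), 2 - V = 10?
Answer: 11494391184/4866365 ≈ 2362.0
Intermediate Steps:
V = -8 (V = 2 - 1*10 = 2 - 10 = -8)
l(v) = v/(1 + v)
p(k, w) = -18 - w/(1 + w)
M = 1655363902/695195 (M = 2381 - (-98*1/853 - 29*1/815) = 2381 - (-98/853 - 29/815) = 2381 - 1*(-104607/695195) = 2381 + 104607/695195 = 1655363902/695195 ≈ 2381.1)
M + p(68, V) = 1655363902/695195 + (-18 - 19*(-8))/(1 - 8) = 1655363902/695195 + (-18 + 152)/(-7) = 1655363902/695195 - ⅐*134 = 1655363902/695195 - 134/7 = 11494391184/4866365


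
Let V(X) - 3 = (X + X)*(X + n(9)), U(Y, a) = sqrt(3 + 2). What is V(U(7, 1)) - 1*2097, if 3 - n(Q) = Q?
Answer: -2084 - 12*sqrt(5) ≈ -2110.8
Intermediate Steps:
U(Y, a) = sqrt(5)
n(Q) = 3 - Q
V(X) = 3 + 2*X*(-6 + X) (V(X) = 3 + (X + X)*(X + (3 - 1*9)) = 3 + (2*X)*(X + (3 - 9)) = 3 + (2*X)*(X - 6) = 3 + (2*X)*(-6 + X) = 3 + 2*X*(-6 + X))
V(U(7, 1)) - 1*2097 = (3 - 12*sqrt(5) + 2*(sqrt(5))**2) - 1*2097 = (3 - 12*sqrt(5) + 2*5) - 2097 = (3 - 12*sqrt(5) + 10) - 2097 = (13 - 12*sqrt(5)) - 2097 = -2084 - 12*sqrt(5)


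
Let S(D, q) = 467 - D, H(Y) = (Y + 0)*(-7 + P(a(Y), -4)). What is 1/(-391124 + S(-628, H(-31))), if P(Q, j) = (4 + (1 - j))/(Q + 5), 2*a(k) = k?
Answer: -1/390029 ≈ -2.5639e-6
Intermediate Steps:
a(k) = k/2
P(Q, j) = (5 - j)/(5 + Q)
H(Y) = Y*(-7 + 9/(5 + Y/2)) (H(Y) = (Y + 0)*(-7 + (5 - 1*(-4))/(5 + Y/2)) = Y*(-7 + (5 + 4)/(5 + Y/2)) = Y*(-7 + 9/(5 + Y/2)))
1/(-391124 + S(-628, H(-31))) = 1/(-391124 + (467 - 1*(-628))) = 1/(-391124 + (467 + 628)) = 1/(-391124 + 1095) = 1/(-390029) = -1/390029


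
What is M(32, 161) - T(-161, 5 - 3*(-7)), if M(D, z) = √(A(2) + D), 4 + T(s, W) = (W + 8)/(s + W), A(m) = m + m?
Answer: 1384/135 ≈ 10.252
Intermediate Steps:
A(m) = 2*m
T(s, W) = -4 + (8 + W)/(W + s) (T(s, W) = -4 + (W + 8)/(s + W) = -4 + (8 + W)/(W + s))
M(D, z) = √(4 + D) (M(D, z) = √(2*2 + D) = √(4 + D))
M(32, 161) - T(-161, 5 - 3*(-7)) = √(4 + 32) - (8 - 4*(-161) - 3*(5 - 3*(-7)))/((5 - 3*(-7)) - 161) = √36 - (8 + 644 - 3*(5 + 21))/((5 + 21) - 161) = 6 - (8 + 644 - 3*26)/(26 - 161) = 6 - (8 + 644 - 78)/(-135) = 6 - (-1)*574/135 = 6 - 1*(-574/135) = 6 + 574/135 = 1384/135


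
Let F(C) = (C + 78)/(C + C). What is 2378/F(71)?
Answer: 337676/149 ≈ 2266.3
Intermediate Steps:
F(C) = (78 + C)/(2*C) (F(C) = (78 + C)/((2*C)) = (78 + C)*(1/(2*C)) = (78 + C)/(2*C))
2378/F(71) = 2378/(((½)*(78 + 71)/71)) = 2378/(((½)*(1/71)*149)) = 2378/(149/142) = 2378*(142/149) = 337676/149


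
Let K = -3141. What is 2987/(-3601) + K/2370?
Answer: -6129977/2844790 ≈ -2.1548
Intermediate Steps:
2987/(-3601) + K/2370 = 2987/(-3601) - 3141/2370 = 2987*(-1/3601) - 3141*1/2370 = -2987/3601 - 1047/790 = -6129977/2844790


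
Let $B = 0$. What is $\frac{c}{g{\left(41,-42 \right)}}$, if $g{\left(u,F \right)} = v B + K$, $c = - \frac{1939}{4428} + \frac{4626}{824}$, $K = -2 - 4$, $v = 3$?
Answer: $- \frac{1180387}{1368252} \approx -0.8627$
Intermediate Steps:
$K = -6$
$c = \frac{1180387}{228042}$ ($c = \left(-1939\right) \frac{1}{4428} + 4626 \cdot \frac{1}{824} = - \frac{1939}{4428} + \frac{2313}{412} = \frac{1180387}{228042} \approx 5.1762$)
$g{\left(u,F \right)} = -6$ ($g{\left(u,F \right)} = 3 \cdot 0 - 6 = 0 - 6 = -6$)
$\frac{c}{g{\left(41,-42 \right)}} = \frac{1180387}{228042 \left(-6\right)} = \frac{1180387}{228042} \left(- \frac{1}{6}\right) = - \frac{1180387}{1368252}$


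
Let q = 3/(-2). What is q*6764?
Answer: -10146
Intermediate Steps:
q = -3/2 (q = 3*(-½) = -3/2 ≈ -1.5000)
q*6764 = -3/2*6764 = -10146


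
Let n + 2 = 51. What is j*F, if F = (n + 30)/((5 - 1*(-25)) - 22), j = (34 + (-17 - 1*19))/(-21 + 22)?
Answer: -79/4 ≈ -19.750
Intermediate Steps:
n = 49 (n = -2 + 51 = 49)
j = -2 (j = (34 + (-17 - 19))/1 = (34 - 36)*1 = -2*1 = -2)
F = 79/8 (F = (49 + 30)/((5 - 1*(-25)) - 22) = 79/((5 + 25) - 22) = 79/(30 - 22) = 79/8 ≈ 9.8750)
j*F = -2*79/8 = -79/4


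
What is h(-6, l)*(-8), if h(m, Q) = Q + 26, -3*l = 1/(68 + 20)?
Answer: -6863/33 ≈ -207.97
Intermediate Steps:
l = -1/264 (l = -1/(3*(68 + 20)) = -⅓/88 = -⅓*1/88 = -1/264 ≈ -0.0037879)
h(m, Q) = 26 + Q
h(-6, l)*(-8) = (26 - 1/264)*(-8) = (6863/264)*(-8) = -6863/33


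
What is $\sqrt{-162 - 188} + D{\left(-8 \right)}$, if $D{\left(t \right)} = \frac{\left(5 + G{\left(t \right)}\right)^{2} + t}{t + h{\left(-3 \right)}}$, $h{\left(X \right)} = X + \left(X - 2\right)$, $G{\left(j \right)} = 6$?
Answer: $- \frac{113}{16} + 5 i \sqrt{14} \approx -7.0625 + 18.708 i$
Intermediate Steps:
$h{\left(X \right)} = -2 + 2 X$ ($h{\left(X \right)} = X + \left(-2 + X\right) = -2 + 2 X$)
$D{\left(t \right)} = \frac{121 + t}{-8 + t}$ ($D{\left(t \right)} = \frac{\left(5 + 6\right)^{2} + t}{t + \left(-2 + 2 \left(-3\right)\right)} = \frac{11^{2} + t}{t - 8} = \frac{121 + t}{t - 8} = \frac{121 + t}{-8 + t}$)
$\sqrt{-162 - 188} + D{\left(-8 \right)} = \sqrt{-162 - 188} + \frac{121 - 8}{-8 - 8} = \sqrt{-350} + \frac{1}{-16} \cdot 113 = 5 i \sqrt{14} - \frac{113}{16} = - \frac{113}{16} + 5 i \sqrt{14}$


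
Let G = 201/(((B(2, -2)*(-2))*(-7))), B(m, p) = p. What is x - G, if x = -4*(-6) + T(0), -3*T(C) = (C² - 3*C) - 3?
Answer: 901/28 ≈ 32.179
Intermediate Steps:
T(C) = 1 + C - C²/3 (T(C) = -((C² - 3*C) - 3)/3 = -(-3 + C² - 3*C)/3 = 1 + C - C²/3)
G = -201/28 (G = 201/((-2*(-2)*(-7))) = 201/((4*(-7))) = 201/(-28) = 201*(-1/28) = -201/28 ≈ -7.1786)
x = 25 (x = -4*(-6) + (1 + 0 - ⅓*0²) = 24 + (1 + 0 - ⅓*0) = 24 + (1 + 0 + 0) = 24 + 1 = 25)
x - G = 25 - 1*(-201/28) = 25 + 201/28 = 901/28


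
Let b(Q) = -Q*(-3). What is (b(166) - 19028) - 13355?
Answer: -31885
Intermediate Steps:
b(Q) = 3*Q
(b(166) - 19028) - 13355 = (3*166 - 19028) - 13355 = (498 - 19028) - 13355 = -18530 - 13355 = -31885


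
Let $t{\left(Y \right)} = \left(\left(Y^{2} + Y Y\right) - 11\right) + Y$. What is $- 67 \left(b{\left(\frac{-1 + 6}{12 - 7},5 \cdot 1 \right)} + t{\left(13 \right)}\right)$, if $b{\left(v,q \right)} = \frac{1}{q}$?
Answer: $- \frac{113967}{5} \approx -22793.0$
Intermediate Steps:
$t{\left(Y \right)} = -11 + Y + 2 Y^{2}$ ($t{\left(Y \right)} = \left(\left(Y^{2} + Y^{2}\right) - 11\right) + Y = \left(2 Y^{2} - 11\right) + Y = \left(-11 + 2 Y^{2}\right) + Y = -11 + Y + 2 Y^{2}$)
$- 67 \left(b{\left(\frac{-1 + 6}{12 - 7},5 \cdot 1 \right)} + t{\left(13 \right)}\right) = - 67 \left(\frac{1}{5 \cdot 1} + \left(-11 + 13 + 2 \cdot 13^{2}\right)\right) = - 67 \left(\frac{1}{5} + \left(-11 + 13 + 2 \cdot 169\right)\right) = - 67 \left(\frac{1}{5} + \left(-11 + 13 + 338\right)\right) = - 67 \left(\frac{1}{5} + 340\right) = \left(-67\right) \frac{1701}{5} = - \frac{113967}{5}$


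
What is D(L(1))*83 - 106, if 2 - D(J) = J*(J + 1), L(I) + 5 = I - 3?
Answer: -3426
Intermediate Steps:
L(I) = -8 + I (L(I) = -5 + (I - 3) = -5 + (-3 + I) = -8 + I)
D(J) = 2 - J*(1 + J) (D(J) = 2 - J*(J + 1) = 2 - J*(1 + J))
D(L(1))*83 - 106 = (2 - (-8 + 1) - (-8 + 1)²)*83 - 106 = (2 - 1*(-7) - 1*(-7)²)*83 - 106 = (2 + 7 - 1*49)*83 - 106 = (2 + 7 - 49)*83 - 106 = -40*83 - 106 = -3320 - 106 = -3426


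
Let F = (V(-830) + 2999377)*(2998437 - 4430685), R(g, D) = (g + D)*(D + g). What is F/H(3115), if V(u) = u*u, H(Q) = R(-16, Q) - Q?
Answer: -2641263678348/4800343 ≈ -5.5022e+5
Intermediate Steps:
R(g, D) = (D + g)**2 (R(g, D) = (D + g)*(D + g) = (D + g)**2)
H(Q) = (-16 + Q)**2 - Q (H(Q) = (Q - 16)**2 - Q = (-16 + Q)**2 - Q)
V(u) = u**2
F = -5282527356696 (F = ((-830)**2 + 2999377)*(2998437 - 4430685) = (688900 + 2999377)*(-1432248) = 3688277*(-1432248) = -5282527356696)
F/H(3115) = -5282527356696/((-16 + 3115)**2 - 1*3115) = -5282527356696/(3099**2 - 3115) = -5282527356696/(9603801 - 3115) = -5282527356696/9600686 = -5282527356696*1/9600686 = -2641263678348/4800343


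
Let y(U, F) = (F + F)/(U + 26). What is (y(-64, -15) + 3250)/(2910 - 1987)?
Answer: 61765/17537 ≈ 3.5220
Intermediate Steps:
y(U, F) = 2*F/(26 + U) (y(U, F) = (2*F)/(26 + U) = 2*F/(26 + U))
(y(-64, -15) + 3250)/(2910 - 1987) = (2*(-15)/(26 - 64) + 3250)/(2910 - 1987) = (2*(-15)/(-38) + 3250)/923 = (2*(-15)*(-1/38) + 3250)*(1/923) = (15/19 + 3250)*(1/923) = (61765/19)*(1/923) = 61765/17537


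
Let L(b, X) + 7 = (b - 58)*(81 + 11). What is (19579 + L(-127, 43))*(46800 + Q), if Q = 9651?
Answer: 144062952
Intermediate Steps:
L(b, X) = -5343 + 92*b (L(b, X) = -7 + (b - 58)*(81 + 11) = -7 + (-58 + b)*92 = -7 + (-5336 + 92*b) = -5343 + 92*b)
(19579 + L(-127, 43))*(46800 + Q) = (19579 + (-5343 + 92*(-127)))*(46800 + 9651) = (19579 + (-5343 - 11684))*56451 = (19579 - 17027)*56451 = 2552*56451 = 144062952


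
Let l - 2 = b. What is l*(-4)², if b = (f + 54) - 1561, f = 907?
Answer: -9568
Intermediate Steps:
b = -600 (b = (907 + 54) - 1561 = 961 - 1561 = -600)
l = -598 (l = 2 - 600 = -598)
l*(-4)² = -598*(-4)² = -598*16 = -9568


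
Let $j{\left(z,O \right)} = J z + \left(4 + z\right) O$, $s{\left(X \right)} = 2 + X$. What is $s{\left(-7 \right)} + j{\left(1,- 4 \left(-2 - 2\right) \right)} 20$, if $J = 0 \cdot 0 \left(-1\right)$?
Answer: $1595$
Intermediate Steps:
$J = 0$ ($J = 0 \left(-1\right) = 0$)
$j{\left(z,O \right)} = O \left(4 + z\right)$ ($j{\left(z,O \right)} = 0 z + \left(4 + z\right) O = 0 + O \left(4 + z\right) = O \left(4 + z\right)$)
$s{\left(-7 \right)} + j{\left(1,- 4 \left(-2 - 2\right) \right)} 20 = \left(2 - 7\right) + - 4 \left(-2 - 2\right) \left(4 + 1\right) 20 = -5 + \left(-4\right) \left(-4\right) 5 \cdot 20 = -5 + 16 \cdot 5 \cdot 20 = -5 + 80 \cdot 20 = -5 + 1600 = 1595$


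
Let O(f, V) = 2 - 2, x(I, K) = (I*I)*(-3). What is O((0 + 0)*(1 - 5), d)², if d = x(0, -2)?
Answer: 0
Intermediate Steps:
x(I, K) = -3*I² (x(I, K) = I²*(-3) = -3*I²)
d = 0 (d = -3*0² = -3*0 = 0)
O(f, V) = 0
O((0 + 0)*(1 - 5), d)² = 0² = 0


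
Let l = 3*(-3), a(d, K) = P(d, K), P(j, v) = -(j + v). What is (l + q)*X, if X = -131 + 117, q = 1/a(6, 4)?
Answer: 637/5 ≈ 127.40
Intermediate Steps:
P(j, v) = -j - v
a(d, K) = -K - d (a(d, K) = -d - K = -K - d)
l = -9
q = -⅒ (q = 1/(-1*4 - 1*6) = 1/(-4 - 6) = 1/(-10) = -⅒ ≈ -0.10000)
X = -14
(l + q)*X = (-9 - ⅒)*(-14) = -91/10*(-14) = 637/5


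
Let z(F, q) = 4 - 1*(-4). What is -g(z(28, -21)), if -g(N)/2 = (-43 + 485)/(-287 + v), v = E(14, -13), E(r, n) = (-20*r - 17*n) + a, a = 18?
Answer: -221/82 ≈ -2.6951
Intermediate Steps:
z(F, q) = 8 (z(F, q) = 4 + 4 = 8)
E(r, n) = 18 - 20*r - 17*n (E(r, n) = (-20*r - 17*n) + 18 = 18 - 20*r - 17*n)
v = -41 (v = 18 - 20*14 - 17*(-13) = 18 - 280 + 221 = -41)
g(N) = 221/82 (g(N) = -2*(-43 + 485)/(-287 - 41) = -884/(-328) = -884*(-1)/328 = -2*(-221/164) = 221/82)
-g(z(28, -21)) = -1*221/82 = -221/82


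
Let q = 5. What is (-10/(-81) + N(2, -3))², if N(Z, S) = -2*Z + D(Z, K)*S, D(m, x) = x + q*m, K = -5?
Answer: 2337841/6561 ≈ 356.32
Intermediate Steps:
D(m, x) = x + 5*m
N(Z, S) = -2*Z + S*(-5 + 5*Z) (N(Z, S) = -2*Z + (-5 + 5*Z)*S = -2*Z + S*(-5 + 5*Z))
(-10/(-81) + N(2, -3))² = (-10/(-81) + (-2*2 + 5*(-3)*(-1 + 2)))² = (-10*(-1/81) + (-4 + 5*(-3)*1))² = (10/81 + (-4 - 15))² = (10/81 - 19)² = (-1529/81)² = 2337841/6561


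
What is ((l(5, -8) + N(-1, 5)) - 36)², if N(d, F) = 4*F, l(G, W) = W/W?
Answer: 225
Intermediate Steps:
l(G, W) = 1
((l(5, -8) + N(-1, 5)) - 36)² = ((1 + 4*5) - 36)² = ((1 + 20) - 36)² = (21 - 36)² = (-15)² = 225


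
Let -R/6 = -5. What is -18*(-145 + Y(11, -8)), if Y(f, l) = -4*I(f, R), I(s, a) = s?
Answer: 3402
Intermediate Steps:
R = 30 (R = -6*(-5) = 30)
Y(f, l) = -4*f
-18*(-145 + Y(11, -8)) = -18*(-145 - 4*11) = -18*(-145 - 44) = -18*(-189) = 3402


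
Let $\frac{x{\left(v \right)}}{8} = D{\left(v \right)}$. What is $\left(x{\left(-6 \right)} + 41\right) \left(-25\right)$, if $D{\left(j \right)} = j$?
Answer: $175$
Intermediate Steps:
$x{\left(v \right)} = 8 v$
$\left(x{\left(-6 \right)} + 41\right) \left(-25\right) = \left(8 \left(-6\right) + 41\right) \left(-25\right) = \left(-48 + 41\right) \left(-25\right) = \left(-7\right) \left(-25\right) = 175$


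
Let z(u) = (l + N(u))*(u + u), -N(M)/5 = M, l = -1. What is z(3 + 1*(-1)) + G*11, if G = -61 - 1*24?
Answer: -979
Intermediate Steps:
N(M) = -5*M
z(u) = 2*u*(-1 - 5*u) (z(u) = (-1 - 5*u)*(u + u) = (-1 - 5*u)*(2*u) = 2*u*(-1 - 5*u))
G = -85 (G = -61 - 24 = -85)
z(3 + 1*(-1)) + G*11 = -2*(3 + 1*(-1))*(1 + 5*(3 + 1*(-1))) - 85*11 = -2*(3 - 1)*(1 + 5*(3 - 1)) - 935 = -2*2*(1 + 5*2) - 935 = -2*2*(1 + 10) - 935 = -2*2*11 - 935 = -44 - 935 = -979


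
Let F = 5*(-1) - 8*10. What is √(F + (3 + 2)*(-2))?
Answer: I*√95 ≈ 9.7468*I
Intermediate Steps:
F = -85 (F = -5 - 80 = -85)
√(F + (3 + 2)*(-2)) = √(-85 + (3 + 2)*(-2)) = √(-85 + 5*(-2)) = √(-85 - 10) = √(-95) = I*√95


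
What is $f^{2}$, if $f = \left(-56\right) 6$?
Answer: $112896$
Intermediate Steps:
$f = -336$
$f^{2} = \left(-336\right)^{2} = 112896$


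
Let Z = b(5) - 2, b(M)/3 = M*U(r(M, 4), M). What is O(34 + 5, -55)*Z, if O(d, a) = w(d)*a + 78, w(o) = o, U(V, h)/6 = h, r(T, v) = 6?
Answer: -926016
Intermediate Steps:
U(V, h) = 6*h
b(M) = 18*M² (b(M) = 3*(M*(6*M)) = 3*(6*M²) = 18*M²)
O(d, a) = 78 + a*d (O(d, a) = d*a + 78 = a*d + 78 = 78 + a*d)
Z = 448 (Z = 18*5² - 2 = 18*25 - 2 = 450 - 2 = 448)
O(34 + 5, -55)*Z = (78 - 55*(34 + 5))*448 = (78 - 55*39)*448 = (78 - 2145)*448 = -2067*448 = -926016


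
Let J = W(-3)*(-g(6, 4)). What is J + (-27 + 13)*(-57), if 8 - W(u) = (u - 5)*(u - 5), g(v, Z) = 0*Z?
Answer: 798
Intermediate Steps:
g(v, Z) = 0
W(u) = 8 - (-5 + u)² (W(u) = 8 - (u - 5)*(u - 5) = 8 - (-5 + u)*(-5 + u) = 8 - (-5 + u)²)
J = 0 (J = (8 - (-5 - 3)²)*(-1*0) = (8 - 1*(-8)²)*0 = (8 - 1*64)*0 = (8 - 64)*0 = -56*0 = 0)
J + (-27 + 13)*(-57) = 0 + (-27 + 13)*(-57) = 0 - 14*(-57) = 0 + 798 = 798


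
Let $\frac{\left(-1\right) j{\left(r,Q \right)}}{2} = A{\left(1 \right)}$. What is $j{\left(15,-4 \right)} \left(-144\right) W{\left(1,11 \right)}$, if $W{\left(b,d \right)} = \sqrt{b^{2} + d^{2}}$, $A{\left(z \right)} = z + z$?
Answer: $576 \sqrt{122} \approx 6362.1$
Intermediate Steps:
$A{\left(z \right)} = 2 z$
$j{\left(r,Q \right)} = -4$ ($j{\left(r,Q \right)} = - 2 \cdot 2 \cdot 1 = \left(-2\right) 2 = -4$)
$j{\left(15,-4 \right)} \left(-144\right) W{\left(1,11 \right)} = \left(-4\right) \left(-144\right) \sqrt{1^{2} + 11^{2}} = 576 \sqrt{1 + 121} = 576 \sqrt{122}$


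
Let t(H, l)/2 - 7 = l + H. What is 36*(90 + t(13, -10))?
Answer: 3960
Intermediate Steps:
t(H, l) = 14 + 2*H + 2*l (t(H, l) = 14 + 2*(l + H) = 14 + 2*(H + l) = 14 + (2*H + 2*l) = 14 + 2*H + 2*l)
36*(90 + t(13, -10)) = 36*(90 + (14 + 2*13 + 2*(-10))) = 36*(90 + (14 + 26 - 20)) = 36*(90 + 20) = 36*110 = 3960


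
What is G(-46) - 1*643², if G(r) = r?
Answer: -413495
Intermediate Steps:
G(-46) - 1*643² = -46 - 1*643² = -46 - 1*413449 = -46 - 413449 = -413495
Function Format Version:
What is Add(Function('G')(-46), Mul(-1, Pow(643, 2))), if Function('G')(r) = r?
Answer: -413495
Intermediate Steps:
Add(Function('G')(-46), Mul(-1, Pow(643, 2))) = Add(-46, Mul(-1, Pow(643, 2))) = Add(-46, Mul(-1, 413449)) = Add(-46, -413449) = -413495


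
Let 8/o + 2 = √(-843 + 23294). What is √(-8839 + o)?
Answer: √(-4453687204599 + 179576*√22451)/22447 ≈ 94.016*I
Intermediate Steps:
o = 8/(-2 + √22451) (o = 8/(-2 + √(-843 + 23294)) = 8/(-2 + √22451) ≈ 0.054114)
√(-8839 + o) = √(-8839 + (16/22447 + 8*√22451/22447)) = √(-198409017/22447 + 8*√22451/22447)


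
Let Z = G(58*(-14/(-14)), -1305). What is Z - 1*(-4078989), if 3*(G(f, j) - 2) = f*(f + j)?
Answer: 12164647/3 ≈ 4.0549e+6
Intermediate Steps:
G(f, j) = 2 + f*(f + j)/3 (G(f, j) = 2 + (f*(f + j))/3 = 2 + f*(f + j)/3)
Z = -72320/3 (Z = 2 + (58*(-14/(-14)))²/3 + (⅓)*(58*(-14/(-14)))*(-1305) = 2 + (58*(-14*(-1/14)))²/3 + (⅓)*(58*(-14*(-1/14)))*(-1305) = 2 + (58*1)²/3 + (⅓)*(58*1)*(-1305) = 2 + (⅓)*58² + (⅓)*58*(-1305) = 2 + (⅓)*3364 - 25230 = 2 + 3364/3 - 25230 = -72320/3 ≈ -24107.)
Z - 1*(-4078989) = -72320/3 - 1*(-4078989) = -72320/3 + 4078989 = 12164647/3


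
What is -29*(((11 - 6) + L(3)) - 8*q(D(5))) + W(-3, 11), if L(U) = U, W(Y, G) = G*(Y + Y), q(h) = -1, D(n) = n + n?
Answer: -530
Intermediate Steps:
D(n) = 2*n
W(Y, G) = 2*G*Y (W(Y, G) = G*(2*Y) = 2*G*Y)
-29*(((11 - 6) + L(3)) - 8*q(D(5))) + W(-3, 11) = -29*(((11 - 6) + 3) - 8*(-1)) + 2*11*(-3) = -29*((5 + 3) - 1*(-8)) - 66 = -29*(8 + 8) - 66 = -29*16 - 66 = -464 - 66 = -530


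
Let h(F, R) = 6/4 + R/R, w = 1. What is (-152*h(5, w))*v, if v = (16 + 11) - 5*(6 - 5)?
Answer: -8360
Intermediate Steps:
h(F, R) = 5/2 (h(F, R) = 6*(1/4) + 1 = 3/2 + 1 = 5/2)
v = 22 (v = 27 - 5*1 = 27 - 5 = 22)
(-152*h(5, w))*v = -152*5/2*22 = -380*22 = -8360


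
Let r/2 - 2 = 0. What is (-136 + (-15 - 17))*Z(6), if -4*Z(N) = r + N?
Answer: 420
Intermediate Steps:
r = 4 (r = 4 + 2*0 = 4 + 0 = 4)
Z(N) = -1 - N/4 (Z(N) = -(4 + N)/4 = -1 - N/4)
(-136 + (-15 - 17))*Z(6) = (-136 + (-15 - 17))*(-1 - ¼*6) = (-136 - 32)*(-1 - 3/2) = -168*(-5/2) = 420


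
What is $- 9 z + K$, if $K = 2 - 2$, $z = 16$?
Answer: $-144$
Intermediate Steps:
$K = 0$
$- 9 z + K = \left(-9\right) 16 + 0 = -144 + 0 = -144$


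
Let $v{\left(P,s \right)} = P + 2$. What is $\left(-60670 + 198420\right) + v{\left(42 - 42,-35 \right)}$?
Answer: $137752$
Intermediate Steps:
$v{\left(P,s \right)} = 2 + P$
$\left(-60670 + 198420\right) + v{\left(42 - 42,-35 \right)} = \left(-60670 + 198420\right) + \left(2 + \left(42 - 42\right)\right) = 137750 + \left(2 + \left(42 - 42\right)\right) = 137750 + \left(2 + 0\right) = 137750 + 2 = 137752$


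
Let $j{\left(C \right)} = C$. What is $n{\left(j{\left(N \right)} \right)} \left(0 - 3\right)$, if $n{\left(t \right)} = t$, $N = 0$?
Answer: $0$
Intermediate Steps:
$n{\left(j{\left(N \right)} \right)} \left(0 - 3\right) = 0 \left(0 - 3\right) = 0 \left(-3\right) = 0$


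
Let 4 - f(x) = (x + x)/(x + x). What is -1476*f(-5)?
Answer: -4428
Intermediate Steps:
f(x) = 3 (f(x) = 4 - (x + x)/(x + x) = 4 - 2*x/(2*x) = 4 - 2*x*1/(2*x) = 4 - 1*1 = 4 - 1 = 3)
-1476*f(-5) = -1476*3 = -4428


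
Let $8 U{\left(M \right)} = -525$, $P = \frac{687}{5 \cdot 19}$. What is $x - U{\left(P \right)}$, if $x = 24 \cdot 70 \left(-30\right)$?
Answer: $- \frac{402675}{8} \approx -50334.0$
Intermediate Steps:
$P = \frac{687}{95} \approx 7.2316$
$x = -50400$ ($x = 1680 \left(-30\right) = -50400$)
$U{\left(M \right)} = - \frac{525}{8}$ ($U{\left(M \right)} = \frac{1}{8} \left(-525\right) = - \frac{525}{8}$)
$x - U{\left(P \right)} = -50400 - - \frac{525}{8} = -50400 + \frac{525}{8} = - \frac{402675}{8}$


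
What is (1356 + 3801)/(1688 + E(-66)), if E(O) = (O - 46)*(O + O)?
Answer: 5157/16472 ≈ 0.31308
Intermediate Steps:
E(O) = 2*O*(-46 + O) (E(O) = (-46 + O)*(2*O) = 2*O*(-46 + O))
(1356 + 3801)/(1688 + E(-66)) = (1356 + 3801)/(1688 + 2*(-66)*(-46 - 66)) = 5157/(1688 + 2*(-66)*(-112)) = 5157/(1688 + 14784) = 5157/16472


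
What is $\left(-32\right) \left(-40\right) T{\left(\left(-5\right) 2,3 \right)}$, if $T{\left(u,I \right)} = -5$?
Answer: $-6400$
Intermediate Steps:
$\left(-32\right) \left(-40\right) T{\left(\left(-5\right) 2,3 \right)} = \left(-32\right) \left(-40\right) \left(-5\right) = 1280 \left(-5\right) = -6400$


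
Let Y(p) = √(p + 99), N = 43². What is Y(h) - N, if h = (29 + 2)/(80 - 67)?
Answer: -1849 + √17134/13 ≈ -1838.9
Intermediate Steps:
h = 31/13 ≈ 2.3846
N = 1849
Y(p) = √(99 + p)
Y(h) - N = √(99 + 31/13) - 1*1849 = √(1318/13) - 1849 = √17134/13 - 1849 = -1849 + √17134/13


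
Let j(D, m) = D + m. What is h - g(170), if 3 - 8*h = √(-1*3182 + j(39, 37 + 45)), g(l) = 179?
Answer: -1429/8 - I*√3061/8 ≈ -178.63 - 6.9158*I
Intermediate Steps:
h = 3/8 - I*√3061/8 (h = 3/8 - √(-1*3182 + (39 + (37 + 45)))/8 = 3/8 - √(-3182 + (39 + 82))/8 = 3/8 - √(-3182 + 121)/8 = 3/8 - I*√3061/8 ≈ 0.375 - 6.9158*I)
h - g(170) = (3/8 - I*√3061/8) - 1*179 = (3/8 - I*√3061/8) - 179 = -1429/8 - I*√3061/8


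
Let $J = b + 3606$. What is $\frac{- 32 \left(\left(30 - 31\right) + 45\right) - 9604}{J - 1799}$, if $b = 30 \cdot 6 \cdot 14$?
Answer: $- \frac{11012}{4327} \approx -2.5449$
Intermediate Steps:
$b = 2520$ ($b = 180 \cdot 14 = 2520$)
$J = 6126$ ($J = 2520 + 3606 = 6126$)
$\frac{- 32 \left(\left(30 - 31\right) + 45\right) - 9604}{J - 1799} = \frac{- 32 \left(\left(30 - 31\right) + 45\right) - 9604}{6126 - 1799} = \frac{- 32 \left(-1 + 45\right) - 9604}{4327} = \left(\left(-32\right) 44 - 9604\right) \frac{1}{4327} = \left(-1408 - 9604\right) \frac{1}{4327} = \left(-11012\right) \frac{1}{4327} = - \frac{11012}{4327}$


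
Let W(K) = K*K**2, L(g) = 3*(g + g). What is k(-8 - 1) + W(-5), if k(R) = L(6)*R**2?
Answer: 2791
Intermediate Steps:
L(g) = 6*g (L(g) = 3*(2*g) = 6*g)
k(R) = 36*R**2 (k(R) = (6*6)*R**2 = 36*R**2)
W(K) = K**3
k(-8 - 1) + W(-5) = 36*(-8 - 1)**2 + (-5)**3 = 36*(-9)**2 - 125 = 36*81 - 125 = 2916 - 125 = 2791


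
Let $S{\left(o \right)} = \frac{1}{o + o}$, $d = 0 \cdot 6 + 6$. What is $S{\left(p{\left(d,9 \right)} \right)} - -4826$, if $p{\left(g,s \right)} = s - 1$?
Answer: $\frac{77217}{16} \approx 4826.1$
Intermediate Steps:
$d = 6$ ($d = 0 + 6 = 6$)
$p{\left(g,s \right)} = -1 + s$ ($p{\left(g,s \right)} = s - 1 = -1 + s$)
$S{\left(o \right)} = \frac{1}{2 o}$
$S{\left(p{\left(d,9 \right)} \right)} - -4826 = \frac{1}{2 \left(-1 + 9\right)} - -4826 = \frac{1}{2 \cdot 8} + 4826 = \frac{1}{2} \cdot \frac{1}{8} + 4826 = \frac{1}{16} + 4826 = \frac{77217}{16}$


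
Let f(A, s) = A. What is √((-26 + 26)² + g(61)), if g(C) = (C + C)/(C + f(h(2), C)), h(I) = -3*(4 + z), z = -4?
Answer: √2 ≈ 1.4142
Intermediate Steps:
h(I) = 0 (h(I) = -3*(4 - 4) = -3*0 = 0)
g(C) = 2 (g(C) = (C + C)/(C + 0) = (2*C)/C = 2)
√((-26 + 26)² + g(61)) = √((-26 + 26)² + 2) = √(0² + 2) = √(0 + 2) = √2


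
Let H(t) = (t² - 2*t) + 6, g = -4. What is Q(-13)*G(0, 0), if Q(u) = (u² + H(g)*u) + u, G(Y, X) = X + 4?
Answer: -936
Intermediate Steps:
H(t) = 6 + t² - 2*t
G(Y, X) = 4 + X
Q(u) = u² + 31*u (Q(u) = (u² + (6 + (-4)² - 2*(-4))*u) + u = (u² + (6 + 16 + 8)*u) + u = (u² + 30*u) + u = u² + 31*u)
Q(-13)*G(0, 0) = (-13*(31 - 13))*(4 + 0) = -13*18*4 = -234*4 = -936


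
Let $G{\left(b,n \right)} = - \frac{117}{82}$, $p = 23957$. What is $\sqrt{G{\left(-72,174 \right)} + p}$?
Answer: $\frac{\sqrt{161077274}}{82} \approx 154.78$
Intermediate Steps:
$G{\left(b,n \right)} = - \frac{117}{82}$ ($G{\left(b,n \right)} = \left(-117\right) \frac{1}{82} = - \frac{117}{82}$)
$\sqrt{G{\left(-72,174 \right)} + p} = \sqrt{- \frac{117}{82} + 23957} = \sqrt{\frac{1964357}{82}} = \frac{\sqrt{161077274}}{82}$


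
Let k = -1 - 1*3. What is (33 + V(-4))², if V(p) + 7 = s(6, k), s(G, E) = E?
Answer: 484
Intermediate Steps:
k = -4 (k = -1 - 3 = -4)
V(p) = -11 (V(p) = -7 - 4 = -11)
(33 + V(-4))² = (33 - 11)² = 22² = 484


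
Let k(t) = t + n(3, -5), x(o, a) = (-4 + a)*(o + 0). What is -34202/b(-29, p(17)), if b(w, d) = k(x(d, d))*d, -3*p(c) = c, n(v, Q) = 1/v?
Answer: 461727/4216 ≈ 109.52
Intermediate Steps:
p(c) = -c/3
x(o, a) = o*(-4 + a) (x(o, a) = (-4 + a)*o = o*(-4 + a))
k(t) = ⅓ + t (k(t) = t + 1/3 = t + ⅓ = ⅓ + t)
b(w, d) = d*(⅓ + d*(-4 + d)) (b(w, d) = (⅓ + d*(-4 + d))*d = d*(⅓ + d*(-4 + d)))
-34202/b(-29, p(17)) = -34202*(-9/(17*(1 + 3*(-⅓*17)*(-4 - ⅓*17)))) = -34202*(-9/(17*(1 + 3*(-17/3)*(-4 - 17/3)))) = -34202*(-9/(17*(1 + 3*(-17/3)*(-29/3)))) = -34202*(-9/(17*(1 + 493/3))) = -34202/((⅓)*(-17/3)*(496/3)) = -34202/(-8432/27) = -34202*(-27/8432) = 461727/4216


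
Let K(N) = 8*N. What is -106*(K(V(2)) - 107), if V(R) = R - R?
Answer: 11342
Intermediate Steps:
V(R) = 0
-106*(K(V(2)) - 107) = -106*(8*0 - 107) = -106*(0 - 107) = -106*(-107) = 11342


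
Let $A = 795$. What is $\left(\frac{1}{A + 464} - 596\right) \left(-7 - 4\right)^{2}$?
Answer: $- \frac{90793923}{1259} \approx -72116.0$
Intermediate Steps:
$\left(\frac{1}{A + 464} - 596\right) \left(-7 - 4\right)^{2} = \left(\frac{1}{795 + 464} - 596\right) \left(-7 - 4\right)^{2} = \left(\frac{1}{1259} - 596\right) \left(-11\right)^{2} = \left(\frac{1}{1259} - 596\right) 121 = \left(- \frac{750363}{1259}\right) 121 = - \frac{90793923}{1259}$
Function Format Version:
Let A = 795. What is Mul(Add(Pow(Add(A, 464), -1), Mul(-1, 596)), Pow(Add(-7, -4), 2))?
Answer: Rational(-90793923, 1259) ≈ -72116.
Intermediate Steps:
Mul(Add(Pow(Add(A, 464), -1), Mul(-1, 596)), Pow(Add(-7, -4), 2)) = Mul(Add(Pow(Add(795, 464), -1), Mul(-1, 596)), Pow(Add(-7, -4), 2)) = Mul(Add(Pow(1259, -1), -596), Pow(-11, 2)) = Mul(Add(Rational(1, 1259), -596), 121) = Mul(Rational(-750363, 1259), 121) = Rational(-90793923, 1259)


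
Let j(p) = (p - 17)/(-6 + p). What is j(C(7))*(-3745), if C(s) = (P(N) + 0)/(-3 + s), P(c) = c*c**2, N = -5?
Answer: -722785/149 ≈ -4850.9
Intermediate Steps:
P(c) = c**3
C(s) = -125/(-3 + s) (C(s) = ((-5)**3 + 0)/(-3 + s) = (-125 + 0)/(-3 + s) = -125/(-3 + s))
j(p) = (-17 + p)/(-6 + p)
j(C(7))*(-3745) = ((-17 - 125/(-3 + 7))/(-6 - 125/(-3 + 7)))*(-3745) = ((-17 - 125/4)/(-6 - 125/4))*(-3745) = (-193/4/(-149/4))*(-3745) = -4/149*(-193/4)*(-3745) = (193/149)*(-3745) = -722785/149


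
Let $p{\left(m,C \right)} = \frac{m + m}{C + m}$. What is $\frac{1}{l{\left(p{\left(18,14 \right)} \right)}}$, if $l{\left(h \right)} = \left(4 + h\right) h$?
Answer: $\frac{64}{369} \approx 0.17344$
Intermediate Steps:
$p{\left(m,C \right)} = \frac{2 m}{C + m}$
$l{\left(h \right)} = h \left(4 + h\right)$
$\frac{1}{l{\left(p{\left(18,14 \right)} \right)}} = \frac{1}{2 \cdot 18 \frac{1}{14 + 18} \left(4 + 2 \cdot 18 \frac{1}{14 + 18}\right)} = \frac{1}{2 \cdot 18 \cdot \frac{1}{32} \left(4 + 2 \cdot 18 \cdot \frac{1}{32}\right)} = \frac{1}{\frac{9}{8} \left(4 + \frac{9}{8}\right)} = \frac{1}{\frac{9}{8} \cdot \frac{41}{8}} = \frac{1}{\frac{369}{64}} = \frac{64}{369}$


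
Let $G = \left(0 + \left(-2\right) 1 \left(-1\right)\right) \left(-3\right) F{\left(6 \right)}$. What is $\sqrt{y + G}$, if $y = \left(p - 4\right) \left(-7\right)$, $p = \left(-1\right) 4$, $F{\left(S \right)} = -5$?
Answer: $\sqrt{86} \approx 9.2736$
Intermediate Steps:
$p = -4$
$G = 30$ ($G = \left(0 + \left(-2\right) 1 \left(-1\right)\right) \left(-3\right) \left(-5\right) = \left(0 - -2\right) \left(-3\right) \left(-5\right) = \left(0 + 2\right) \left(-3\right) \left(-5\right) = 2 \left(-3\right) \left(-5\right) = \left(-6\right) \left(-5\right) = 30$)
$y = 56$ ($y = \left(-4 - 4\right) \left(-7\right) = \left(-8\right) \left(-7\right) = 56$)
$\sqrt{y + G} = \sqrt{56 + 30} = \sqrt{86}$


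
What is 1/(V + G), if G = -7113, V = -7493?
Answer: -1/14606 ≈ -6.8465e-5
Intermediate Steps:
1/(V + G) = 1/(-7493 - 7113) = 1/(-14606) = -1/14606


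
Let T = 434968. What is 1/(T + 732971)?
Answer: 1/1167939 ≈ 8.5621e-7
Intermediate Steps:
1/(T + 732971) = 1/(434968 + 732971) = 1/1167939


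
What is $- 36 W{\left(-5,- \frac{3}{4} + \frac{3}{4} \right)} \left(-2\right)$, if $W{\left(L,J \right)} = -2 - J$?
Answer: $-144$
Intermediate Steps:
$- 36 W{\left(-5,- \frac{3}{4} + \frac{3}{4} \right)} \left(-2\right) = - 36 \left(-2 - \left(- \frac{3}{4} + \frac{3}{4}\right)\right) \left(-2\right) = - 36 \left(-2 - 0\right) \left(-2\right) = - 36 \left(-2 + 0\right) \left(-2\right) = \left(-36\right) \left(-2\right) \left(-2\right) = 72 \left(-2\right) = -144$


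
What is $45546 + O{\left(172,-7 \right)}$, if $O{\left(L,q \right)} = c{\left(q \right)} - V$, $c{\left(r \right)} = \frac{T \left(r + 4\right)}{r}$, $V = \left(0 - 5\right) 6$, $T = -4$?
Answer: $\frac{319020}{7} \approx 45574.0$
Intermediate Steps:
$V = -30$ ($V = \left(-5\right) 6 = -30$)
$c{\left(r \right)} = \frac{-16 - 4 r}{r}$ ($c{\left(r \right)} = \frac{\left(-4\right) \left(r + 4\right)}{r} = \frac{\left(-4\right) \left(4 + r\right)}{r} = \frac{-16 - 4 r}{r}$)
$O{\left(L,q \right)} = 26 - \frac{16}{q}$ ($O{\left(L,q \right)} = \left(-4 - \frac{16}{q}\right) - -30 = \left(-4 - \frac{16}{q}\right) + 30 = 26 - \frac{16}{q}$)
$45546 + O{\left(172,-7 \right)} = 45546 + \left(26 - \frac{16}{-7}\right) = 45546 + \left(26 - - \frac{16}{7}\right) = 45546 + \left(26 + \frac{16}{7}\right) = 45546 + \frac{198}{7} = \frac{319020}{7}$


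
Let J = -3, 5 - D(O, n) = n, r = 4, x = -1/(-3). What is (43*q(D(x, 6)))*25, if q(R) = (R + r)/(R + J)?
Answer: -3225/4 ≈ -806.25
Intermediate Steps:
x = 1/3 (x = -1*(-1/3) = 1/3 ≈ 0.33333)
D(O, n) = 5 - n
q(R) = (4 + R)/(-3 + R) (q(R) = (R + 4)/(R - 3) = (4 + R)/(-3 + R))
(43*q(D(x, 6)))*25 = (43*((4 + (5 - 1*6))/(-3 + (5 - 1*6))))*25 = (43*((4 + (5 - 6))/(-3 + (5 - 6))))*25 = (43*((4 - 1)/(-3 - 1)))*25 = (43*(3/(-4)))*25 = (43*(-1/4*3))*25 = (43*(-3/4))*25 = -129/4*25 = -3225/4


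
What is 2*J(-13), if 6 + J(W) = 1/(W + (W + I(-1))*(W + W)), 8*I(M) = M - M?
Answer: -3898/325 ≈ -11.994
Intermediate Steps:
I(M) = 0 (I(M) = (M - M)/8 = (⅛)*0 = 0)
J(W) = -6 + 1/(W + 2*W²) (J(W) = -6 + 1/(W + (W + 0)*(W + W)) = -6 + 1/(W + W*(2*W)) = -6 + 1/(W + 2*W²))
2*J(-13) = 2*((1 - 12*(-13)² - 6*(-13))/((-13)*(1 + 2*(-13)))) = 2*(-(1 - 12*169 + 78)/(13*(1 - 26))) = 2*(-1/13*(1 - 2028 + 78)/(-25)) = 2*(-1/13*(-1/25)*(-1949)) = 2*(-1949/325) = -3898/325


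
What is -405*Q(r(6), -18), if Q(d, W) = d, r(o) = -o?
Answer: 2430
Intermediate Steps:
-405*Q(r(6), -18) = -(-405)*6 = -405*(-6) = 2430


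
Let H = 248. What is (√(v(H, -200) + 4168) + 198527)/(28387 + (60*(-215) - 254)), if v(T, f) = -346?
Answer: 198527/15233 + 7*√78/15233 ≈ 13.037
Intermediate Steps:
(√(v(H, -200) + 4168) + 198527)/(28387 + (60*(-215) - 254)) = (√(-346 + 4168) + 198527)/(28387 + (60*(-215) - 254)) = (√3822 + 198527)/(28387 + (-12900 - 254)) = (7*√78 + 198527)/(28387 - 13154) = (198527 + 7*√78)/15233 = (198527 + 7*√78)*(1/15233) = 198527/15233 + 7*√78/15233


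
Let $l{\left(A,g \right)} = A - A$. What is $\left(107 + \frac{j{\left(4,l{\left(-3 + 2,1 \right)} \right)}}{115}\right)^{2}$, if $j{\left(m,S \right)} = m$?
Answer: $\frac{151511481}{13225} \approx 11456.0$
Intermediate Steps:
$l{\left(A,g \right)} = 0$
$\left(107 + \frac{j{\left(4,l{\left(-3 + 2,1 \right)} \right)}}{115}\right)^{2} = \left(107 + \frac{4}{115}\right)^{2} = \left(\frac{12309}{115}\right)^{2} = \frac{151511481}{13225}$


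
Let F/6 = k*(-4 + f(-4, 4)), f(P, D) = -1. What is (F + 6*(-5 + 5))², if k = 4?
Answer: 14400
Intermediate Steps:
F = -120 (F = 6*(4*(-4 - 1)) = 6*(4*(-5)) = 6*(-20) = -120)
(F + 6*(-5 + 5))² = (-120 + 6*(-5 + 5))² = (-120 + 6*0)² = (-120 + 0)² = (-120)² = 14400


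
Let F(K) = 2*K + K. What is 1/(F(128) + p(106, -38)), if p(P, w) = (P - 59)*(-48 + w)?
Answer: -1/3658 ≈ -0.00027337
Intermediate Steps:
p(P, w) = (-59 + P)*(-48 + w)
F(K) = 3*K
1/(F(128) + p(106, -38)) = 1/(3*128 + (2832 - 59*(-38) - 48*106 + 106*(-38))) = 1/(384 + (2832 + 2242 - 5088 - 4028)) = 1/(384 - 4042) = 1/(-3658) = -1/3658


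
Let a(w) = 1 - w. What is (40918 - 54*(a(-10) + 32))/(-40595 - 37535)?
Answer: -19298/39065 ≈ -0.49400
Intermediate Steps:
(40918 - 54*(a(-10) + 32))/(-40595 - 37535) = (40918 - 54*((1 - 1*(-10)) + 32))/(-40595 - 37535) = (40918 - 54*((1 + 10) + 32))/(-78130) = (40918 - 54*(11 + 32))*(-1/78130) = (40918 - 54*43)*(-1/78130) = (40918 - 2322)*(-1/78130) = 38596*(-1/78130) = -19298/39065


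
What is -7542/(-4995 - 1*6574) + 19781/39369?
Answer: 525767387/455459961 ≈ 1.1544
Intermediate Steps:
-7542/(-4995 - 1*6574) + 19781/39369 = -7542/(-4995 - 6574) + 19781*(1/39369) = -7542/(-11569) + 19781/39369 = -7542*(-1/11569) + 19781/39369 = 7542/11569 + 19781/39369 = 525767387/455459961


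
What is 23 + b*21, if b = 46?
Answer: 989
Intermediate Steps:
23 + b*21 = 23 + 46*21 = 23 + 966 = 989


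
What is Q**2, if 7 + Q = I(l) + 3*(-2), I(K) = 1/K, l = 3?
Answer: 1444/9 ≈ 160.44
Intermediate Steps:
Q = -38/3 (Q = -7 + (1/3 + 3*(-2)) = -7 + (1/3 - 6) = -7 - 17/3 = -38/3 ≈ -12.667)
Q**2 = (-38/3)**2 = 1444/9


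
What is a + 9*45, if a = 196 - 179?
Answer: 422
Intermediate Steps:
a = 17
a + 9*45 = 17 + 9*45 = 17 + 405 = 422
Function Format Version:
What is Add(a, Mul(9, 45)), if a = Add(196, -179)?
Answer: 422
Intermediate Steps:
a = 17
Add(a, Mul(9, 45)) = Add(17, Mul(9, 45)) = Add(17, 405) = 422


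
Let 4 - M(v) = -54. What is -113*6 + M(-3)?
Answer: -620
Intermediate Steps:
M(v) = 58 (M(v) = 4 - 1*(-54) = 4 + 54 = 58)
-113*6 + M(-3) = -113*6 + 58 = -678 + 58 = -620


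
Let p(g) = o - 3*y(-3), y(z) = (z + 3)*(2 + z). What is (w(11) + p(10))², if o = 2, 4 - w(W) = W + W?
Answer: 256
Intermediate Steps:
y(z) = (2 + z)*(3 + z) (y(z) = (3 + z)*(2 + z) = (2 + z)*(3 + z))
w(W) = 4 - 2*W (w(W) = 4 - (W + W) = 4 - 2*W)
p(g) = 2 (p(g) = 2 - 3*(6 + (-3)² + 5*(-3)) = 2 - 3*(6 + 9 - 15) = 2 - 3*0 = 2 + 0 = 2)
(w(11) + p(10))² = ((4 - 2*11) + 2)² = ((4 - 22) + 2)² = (-18 + 2)² = (-16)² = 256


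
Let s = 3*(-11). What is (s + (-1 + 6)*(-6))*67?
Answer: -4221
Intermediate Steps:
s = -33
(s + (-1 + 6)*(-6))*67 = (-33 + (-1 + 6)*(-6))*67 = (-33 + 5*(-6))*67 = (-33 - 30)*67 = -63*67 = -4221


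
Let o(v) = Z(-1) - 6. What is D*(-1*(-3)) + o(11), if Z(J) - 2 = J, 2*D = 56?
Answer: 79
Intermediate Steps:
D = 28 (D = (½)*56 = 28)
Z(J) = 2 + J
o(v) = -5 (o(v) = (2 - 1) - 6 = 1 - 6 = -5)
D*(-1*(-3)) + o(11) = 28*(-1*(-3)) - 5 = 28*3 - 5 = 84 - 5 = 79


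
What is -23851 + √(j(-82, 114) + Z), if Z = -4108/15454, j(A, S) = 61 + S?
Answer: -23851 + 3*√1159196813/7727 ≈ -23838.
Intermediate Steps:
Z = -2054/7727 (Z = -4108*1/15454 = -2054/7727 ≈ -0.26582)
-23851 + √(j(-82, 114) + Z) = -23851 + √((61 + 114) - 2054/7727) = -23851 + √(175 - 2054/7727) = -23851 + √(1350171/7727) = -23851 + 3*√1159196813/7727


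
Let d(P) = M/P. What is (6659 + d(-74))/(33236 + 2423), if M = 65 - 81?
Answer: 246391/1319383 ≈ 0.18675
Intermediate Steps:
M = -16
d(P) = -16/P
(6659 + d(-74))/(33236 + 2423) = (6659 - 16/(-74))/(33236 + 2423) = (6659 - 16*(-1/74))/35659 = (6659 + 8/37)*(1/35659) = (246391/37)*(1/35659) = 246391/1319383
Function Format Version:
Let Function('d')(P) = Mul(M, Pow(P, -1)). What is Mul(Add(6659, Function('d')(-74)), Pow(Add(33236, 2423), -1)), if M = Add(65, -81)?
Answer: Rational(246391, 1319383) ≈ 0.18675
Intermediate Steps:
M = -16
Function('d')(P) = Mul(-16, Pow(P, -1))
Mul(Add(6659, Function('d')(-74)), Pow(Add(33236, 2423), -1)) = Mul(Add(6659, Mul(-16, Pow(-74, -1))), Pow(Add(33236, 2423), -1)) = Mul(Add(6659, Mul(-16, Rational(-1, 74))), Pow(35659, -1)) = Mul(Add(6659, Rational(8, 37)), Rational(1, 35659)) = Mul(Rational(246391, 37), Rational(1, 35659)) = Rational(246391, 1319383)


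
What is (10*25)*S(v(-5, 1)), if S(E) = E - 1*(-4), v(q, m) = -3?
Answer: 250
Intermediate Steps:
S(E) = 4 + E (S(E) = E + 4 = 4 + E)
(10*25)*S(v(-5, 1)) = (10*25)*(4 - 3) = 250*1 = 250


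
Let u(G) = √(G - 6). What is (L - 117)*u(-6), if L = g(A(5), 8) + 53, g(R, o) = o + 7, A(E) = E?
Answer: -98*I*√3 ≈ -169.74*I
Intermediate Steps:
u(G) = √(-6 + G)
g(R, o) = 7 + o
L = 68 (L = (7 + 8) + 53 = 15 + 53 = 68)
(L - 117)*u(-6) = (68 - 117)*√(-6 - 6) = -98*I*√3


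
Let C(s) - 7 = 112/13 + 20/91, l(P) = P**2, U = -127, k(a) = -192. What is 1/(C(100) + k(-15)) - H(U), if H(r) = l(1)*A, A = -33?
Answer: 528932/16031 ≈ 32.994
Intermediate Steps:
C(s) = 1441/91 (C(s) = 7 + (112/13 + 20/91) = 7 + 804/91 = 1441/91)
H(r) = -33 (H(r) = 1**2*(-33) = 1*(-33) = -33)
1/(C(100) + k(-15)) - H(U) = 1/(1441/91 - 192) - 1*(-33) = 1/(-16031/91) + 33 = -91/16031 + 33 = 528932/16031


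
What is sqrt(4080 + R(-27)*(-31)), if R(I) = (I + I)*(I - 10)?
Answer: I*sqrt(57858) ≈ 240.54*I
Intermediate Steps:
R(I) = 2*I*(-10 + I) (R(I) = (2*I)*(-10 + I) = 2*I*(-10 + I))
sqrt(4080 + R(-27)*(-31)) = sqrt(4080 + (2*(-27)*(-10 - 27))*(-31)) = sqrt(4080 + (2*(-27)*(-37))*(-31)) = sqrt(4080 + 1998*(-31)) = sqrt(4080 - 61938) = sqrt(-57858) = I*sqrt(57858)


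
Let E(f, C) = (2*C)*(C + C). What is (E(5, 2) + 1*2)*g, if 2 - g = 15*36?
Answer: -9684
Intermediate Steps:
E(f, C) = 4*C**2 (E(f, C) = (2*C)*(2*C) = 4*C**2)
g = -538 (g = 2 - 15*36 = 2 - 1*540 = 2 - 540 = -538)
(E(5, 2) + 1*2)*g = (4*2**2 + 1*2)*(-538) = (4*4 + 2)*(-538) = (16 + 2)*(-538) = 18*(-538) = -9684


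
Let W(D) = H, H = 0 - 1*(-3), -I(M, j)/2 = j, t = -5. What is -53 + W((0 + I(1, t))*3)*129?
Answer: 334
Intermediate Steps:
I(M, j) = -2*j
H = 3 (H = 0 + 3 = 3)
W(D) = 3
-53 + W((0 + I(1, t))*3)*129 = -53 + 3*129 = -53 + 387 = 334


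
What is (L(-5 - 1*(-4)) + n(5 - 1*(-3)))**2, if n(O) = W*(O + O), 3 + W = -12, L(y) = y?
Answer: 58081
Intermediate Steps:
W = -15 (W = -3 - 12 = -15)
n(O) = -30*O (n(O) = -15*(O + O) = -30*O)
(L(-5 - 1*(-4)) + n(5 - 1*(-3)))**2 = ((-5 - 1*(-4)) - 30*(5 - 1*(-3)))**2 = ((-5 + 4) - 30*(5 + 3))**2 = (-1 - 30*8)**2 = (-1 - 240)**2 = (-241)**2 = 58081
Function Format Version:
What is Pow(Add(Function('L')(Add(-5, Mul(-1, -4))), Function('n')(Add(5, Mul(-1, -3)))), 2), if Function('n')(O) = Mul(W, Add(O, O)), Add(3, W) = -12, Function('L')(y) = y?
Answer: 58081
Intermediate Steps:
W = -15 (W = Add(-3, -12) = -15)
Function('n')(O) = Mul(-30, O) (Function('n')(O) = Mul(-15, Add(O, O)) = Mul(-15, Mul(2, O)) = Mul(-30, O))
Pow(Add(Function('L')(Add(-5, Mul(-1, -4))), Function('n')(Add(5, Mul(-1, -3)))), 2) = Pow(Add(Add(-5, Mul(-1, -4)), Mul(-30, Add(5, Mul(-1, -3)))), 2) = Pow(Add(Add(-5, 4), Mul(-30, Add(5, 3))), 2) = Pow(Add(-1, Mul(-30, 8)), 2) = Pow(Add(-1, -240), 2) = Pow(-241, 2) = 58081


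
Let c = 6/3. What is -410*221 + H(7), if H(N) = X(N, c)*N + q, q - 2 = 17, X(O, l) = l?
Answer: -90577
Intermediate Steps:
c = 2 (c = 6*(⅓) = 2)
q = 19 (q = 2 + 17 = 19)
H(N) = 19 + 2*N (H(N) = 2*N + 19 = 19 + 2*N)
-410*221 + H(7) = -410*221 + (19 + 2*7) = -90610 + (19 + 14) = -90610 + 33 = -90577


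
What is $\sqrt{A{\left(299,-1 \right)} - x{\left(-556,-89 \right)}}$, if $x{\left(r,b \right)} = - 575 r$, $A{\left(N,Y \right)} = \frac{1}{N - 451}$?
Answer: $\frac{i \sqrt{1846587238}}{76} \approx 565.42 i$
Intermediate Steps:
$A{\left(N,Y \right)} = \frac{1}{-451 + N}$
$\sqrt{A{\left(299,-1 \right)} - x{\left(-556,-89 \right)}} = \sqrt{\frac{1}{-451 + 299} - \left(-575\right) \left(-556\right)} = \sqrt{\frac{1}{-152} - 319700} = \sqrt{- \frac{1}{152} - 319700} = \sqrt{- \frac{48594401}{152}} = \frac{i \sqrt{1846587238}}{76}$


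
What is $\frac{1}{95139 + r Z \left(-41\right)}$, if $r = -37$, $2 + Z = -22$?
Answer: $\frac{1}{58731} \approx 1.7027 \cdot 10^{-5}$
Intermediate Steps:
$Z = -24$ ($Z = -2 - 22 = -24$)
$\frac{1}{95139 + r Z \left(-41\right)} = \frac{1}{95139 + \left(-37\right) \left(-24\right) \left(-41\right)} = \frac{1}{95139 + 888 \left(-41\right)} = \frac{1}{95139 - 36408} = \frac{1}{58731}$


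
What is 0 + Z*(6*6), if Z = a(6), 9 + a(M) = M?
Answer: -108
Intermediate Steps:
a(M) = -9 + M
Z = -3 (Z = -9 + 6 = -3)
0 + Z*(6*6) = 0 - 18*6 = 0 - 3*36 = 0 - 108 = -108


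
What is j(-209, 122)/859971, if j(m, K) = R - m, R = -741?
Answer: -76/122853 ≈ -0.00061863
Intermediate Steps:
j(m, K) = -741 - m
j(-209, 122)/859971 = (-741 - 1*(-209))/859971 = (-741 + 209)*(1/859971) = -532*1/859971 = -76/122853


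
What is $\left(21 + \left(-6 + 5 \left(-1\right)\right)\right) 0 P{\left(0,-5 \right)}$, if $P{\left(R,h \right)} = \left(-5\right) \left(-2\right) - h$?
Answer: $0$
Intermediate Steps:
$P{\left(R,h \right)} = 10 - h$
$\left(21 + \left(-6 + 5 \left(-1\right)\right)\right) 0 P{\left(0,-5 \right)} = \left(21 + \left(-6 + 5 \left(-1\right)\right)\right) 0 \left(10 - -5\right) = \left(21 - 11\right) 0 \left(10 + 5\right) = \left(21 - 11\right) 0 \cdot 15 = 10 \cdot 0 = 0$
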